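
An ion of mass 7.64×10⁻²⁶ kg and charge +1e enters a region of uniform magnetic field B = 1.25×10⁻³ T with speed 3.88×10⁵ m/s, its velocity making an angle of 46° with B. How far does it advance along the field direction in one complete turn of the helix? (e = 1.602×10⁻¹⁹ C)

v∥ = v cosθ = 3.88×10⁵·cos46° ≈ 2.695×10⁵ m/s.
T = 2πm/(|q|B) = 2π(7.64×10⁻²⁶)/((1.602×10⁻¹⁹)(1.25×10⁻³)) ≈ 2.397×10⁻³ s.
pitch = v∥ T = (2.695×10⁵)(2.397×10⁻³) ≈ 646 m.

p ≈ 646 m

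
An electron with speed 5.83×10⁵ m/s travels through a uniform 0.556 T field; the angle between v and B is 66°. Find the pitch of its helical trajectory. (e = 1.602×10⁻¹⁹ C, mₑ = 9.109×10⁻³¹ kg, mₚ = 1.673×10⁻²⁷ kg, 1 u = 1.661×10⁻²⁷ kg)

v∥ = v cosθ = 5.83×10⁵·cos66° ≈ 2.371×10⁵ m/s.
T = 2πm/(|q|B) = 2π(9.109×10⁻³¹)/((1.602×10⁻¹⁹)(0.556)) ≈ 6.426×10⁻¹¹ s.
pitch = v∥ T = (2.371×10⁵)(6.426×10⁻¹¹) ≈ 1.52×10⁻⁵ m.

p ≈ 1.52×10⁻⁵ m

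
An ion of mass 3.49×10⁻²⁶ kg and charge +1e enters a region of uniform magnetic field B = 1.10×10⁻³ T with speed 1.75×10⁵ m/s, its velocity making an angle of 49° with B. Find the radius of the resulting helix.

v⊥ = v sinθ = 1.75×10⁵·sin49° ≈ 1.321×10⁵ m/s.
r = m v⊥/(|q|B) = (3.49×10⁻²⁶)(1.321×10⁵)/((1.602×10⁻¹⁹)(1.10×10⁻³)) ≈ 26.2 m.

r ≈ 26.2 m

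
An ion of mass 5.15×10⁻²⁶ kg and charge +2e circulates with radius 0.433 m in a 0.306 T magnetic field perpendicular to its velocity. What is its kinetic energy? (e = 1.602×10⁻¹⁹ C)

KE ≈ 1.09×10⁵ eV

v = |q|Br/m, then KE = ½mv² = (qBr)²/(2m).
v = (3.204×10⁻¹⁹)(0.306)(0.433)/5.15×10⁻²⁶ ≈ 8.243×10⁵ m/s.
KE = ½(5.15×10⁻²⁶)(8.243×10⁵)² ≈ 1.75×10⁻¹⁴ J = 1.09×10⁵ eV.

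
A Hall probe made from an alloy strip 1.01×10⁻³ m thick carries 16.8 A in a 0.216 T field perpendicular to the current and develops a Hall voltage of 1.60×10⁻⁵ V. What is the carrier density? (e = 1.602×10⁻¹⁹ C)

n ≈ 1.40×10²⁷ m⁻³

From V_H = IB/(n e t), n = IB/(V_H e t).
n = (16.8)(0.216)/((1.60×10⁻⁵)(1.602×10⁻¹⁹)(1.01×10⁻³)) ≈ 1.40×10²⁷ m⁻³.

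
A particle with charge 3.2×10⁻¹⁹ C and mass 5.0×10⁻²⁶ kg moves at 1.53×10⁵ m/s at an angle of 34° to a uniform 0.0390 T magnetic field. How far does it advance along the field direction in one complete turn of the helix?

p ≈ 3.19 m

v∥ = v cosθ = 1.53×10⁵·cos34° ≈ 1.268×10⁵ m/s.
T = 2πm/(|q|B) = 2π(5.0×10⁻²⁶)/((3.2×10⁻¹⁹)(0.0390)) ≈ 2.517×10⁻⁵ s.
pitch = v∥ T = (1.268×10⁵)(2.517×10⁻⁵) ≈ 3.19 m.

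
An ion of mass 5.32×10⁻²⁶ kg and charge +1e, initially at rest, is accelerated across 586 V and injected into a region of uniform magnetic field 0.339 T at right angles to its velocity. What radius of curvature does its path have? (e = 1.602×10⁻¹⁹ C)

r ≈ 0.0582 m

Acceleration: |q|V = ½mv² ⇒ v = √(2|q|V/m) = √(2·1.602×10⁻¹⁹·586/5.32×10⁻²⁶) ≈ 5.941×10⁴ m/s.
In the field: r = mv/(|q|B) = (5.32×10⁻²⁶)(5.941×10⁴)/((1.602×10⁻¹⁹)(0.339)) ≈ 0.0582 m.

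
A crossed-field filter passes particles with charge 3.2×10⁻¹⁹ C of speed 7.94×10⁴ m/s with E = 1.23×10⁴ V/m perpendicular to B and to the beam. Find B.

B = 0.155 T

Balance of forces in the selector: qE = qvB ⇒ B = E/v.
B = 1.23×10⁴/7.94×10⁴ = 0.155 T.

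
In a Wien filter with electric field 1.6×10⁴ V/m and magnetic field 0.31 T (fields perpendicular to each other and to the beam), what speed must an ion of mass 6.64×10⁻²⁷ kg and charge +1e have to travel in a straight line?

v = 5.2×10⁴ m/s

For undeflected motion the electric and magnetic forces balance: qE = qvB.
v = E/B = 1.6×10⁴/0.31 = 5.2×10⁴ m/s.
The result is independent of the particle's charge and mass.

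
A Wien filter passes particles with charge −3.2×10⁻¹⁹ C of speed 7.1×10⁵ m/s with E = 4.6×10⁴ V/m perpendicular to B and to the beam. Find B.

Balance of forces in the selector: qE = qvB ⇒ B = E/v.
B = 4.6×10⁴/7.1×10⁵ = 0.065 T.

B = 0.065 T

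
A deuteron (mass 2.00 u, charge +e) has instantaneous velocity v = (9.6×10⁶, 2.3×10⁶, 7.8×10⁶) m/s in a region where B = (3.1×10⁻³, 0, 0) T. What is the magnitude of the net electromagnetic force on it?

v×B = (0, 2.42×10⁴, -7130) N/C.
F = q v×B = (1.602×10⁻¹⁹ C)·(0, 2.42×10⁴, -7130) = (0, 3.87×10⁻¹⁵, -1.14×10⁻¹⁵) N.
|F| = 4.04×10⁻¹⁵ N.

|F| ≈ 4.04×10⁻¹⁵ N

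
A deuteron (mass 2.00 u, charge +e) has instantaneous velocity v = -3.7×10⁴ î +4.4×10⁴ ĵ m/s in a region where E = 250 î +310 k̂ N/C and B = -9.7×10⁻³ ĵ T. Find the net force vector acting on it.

v×B = (0, 0, 359) N/C.
E + v×B = (250, 0, 669) N/C.
F = q(E + v×B) = (1.602×10⁻¹⁹ C)·(250, 0, 669) = (4.00×10⁻¹⁷, 0, 1.07×10⁻¹⁶) N.

F ≈ (4.00×10⁻¹⁷, 0, 1.07×10⁻¹⁶) N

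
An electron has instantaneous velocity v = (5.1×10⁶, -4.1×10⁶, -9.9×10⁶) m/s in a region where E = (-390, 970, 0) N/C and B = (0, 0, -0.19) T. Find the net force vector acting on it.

F ≈ (-1.25×10⁻¹³, -1.55×10⁻¹³, 0) N

v×B = (7.79×10⁵, 9.69×10⁵, 0) N/C.
E + v×B = (7.79×10⁵, 9.70×10⁵, 0) N/C.
F = q(E + v×B) = (−1.602×10⁻¹⁹ C)·(7.79×10⁵, 9.70×10⁵, 0) = (-1.25×10⁻¹³, -1.55×10⁻¹³, 0) N.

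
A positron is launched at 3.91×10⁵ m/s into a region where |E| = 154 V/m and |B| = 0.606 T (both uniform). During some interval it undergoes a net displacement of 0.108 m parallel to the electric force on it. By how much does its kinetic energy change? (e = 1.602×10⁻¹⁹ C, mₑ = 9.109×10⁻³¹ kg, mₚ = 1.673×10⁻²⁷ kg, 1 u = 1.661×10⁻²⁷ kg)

The magnetic force is always ⟂ v and does no work; only the electric force changes KE.
ΔKE = F_E · d = |q|E d = (1.602×10⁻¹⁹)(154)(0.108) ≈ 2.66×10⁻¹⁸ J.

ΔKE ≈ 2.66×10⁻¹⁸ J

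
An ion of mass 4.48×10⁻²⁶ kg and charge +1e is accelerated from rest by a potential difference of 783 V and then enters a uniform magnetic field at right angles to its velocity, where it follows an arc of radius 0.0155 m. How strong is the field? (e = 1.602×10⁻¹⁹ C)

v = √(2|q|V/m) = √(2·1.602×10⁻¹⁹·783/4.48×10⁻²⁶) ≈ 7.483×10⁴ m/s.
B = mv/(|q|r) = (4.48×10⁻²⁶)(7.483×10⁴)/((1.602×10⁻¹⁹)(0.0155)) ≈ 1.35 T.

B ≈ 1.35 T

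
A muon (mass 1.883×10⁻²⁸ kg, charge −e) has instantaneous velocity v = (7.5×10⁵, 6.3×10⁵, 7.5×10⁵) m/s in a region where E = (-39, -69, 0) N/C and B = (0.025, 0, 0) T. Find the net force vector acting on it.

F ≈ (6.25×10⁻¹⁸, -2.99×10⁻¹⁵, 2.52×10⁻¹⁵) N

v×B = (0, 1.88×10⁴, -1.58×10⁴) N/C.
E + v×B = (-39.0, 1.87×10⁴, -1.58×10⁴) N/C.
F = q(E + v×B) = (−1.602×10⁻¹⁹ C)·(-39.0, 1.87×10⁴, -1.58×10⁴) = (6.25×10⁻¹⁸, -2.99×10⁻¹⁵, 2.52×10⁻¹⁵) N.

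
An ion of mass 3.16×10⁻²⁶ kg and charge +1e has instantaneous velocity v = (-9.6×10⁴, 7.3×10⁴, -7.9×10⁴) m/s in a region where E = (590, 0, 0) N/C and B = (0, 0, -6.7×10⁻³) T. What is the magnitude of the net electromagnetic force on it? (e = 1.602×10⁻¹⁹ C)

v×B = (-489, -643, 0) N/C.
E + v×B = (101, -643, 0) N/C.
F = q(E + v×B) = (1.602×10⁻¹⁹ C)·(101, -643, 0) = (1.62×10⁻¹⁷, -1.03×10⁻¹⁶, 0) N.
|F| = 1.04×10⁻¹⁶ N.

|F| ≈ 1.04×10⁻¹⁶ N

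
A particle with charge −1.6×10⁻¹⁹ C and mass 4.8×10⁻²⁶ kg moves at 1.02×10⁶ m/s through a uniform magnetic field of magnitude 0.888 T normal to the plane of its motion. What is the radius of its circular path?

The magnetic force provides the centripetal force: |q|vB = mv²/r.
r = mv/(|q|B) = (4.8×10⁻²⁶)(1.02×10⁶)/((1.6×10⁻¹⁹)(0.888)) ≈ 0.345 m.

r ≈ 0.345 m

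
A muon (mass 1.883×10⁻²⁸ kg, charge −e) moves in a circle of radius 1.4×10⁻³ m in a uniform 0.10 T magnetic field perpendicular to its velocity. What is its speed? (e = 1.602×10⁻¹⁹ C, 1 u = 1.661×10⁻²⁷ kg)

v ≈ 1.2×10⁵ m/s

From |q|vB = mv²/r, v = |q|Br/m.
v = (1.602×10⁻¹⁹)(0.10)(1.4×10⁻³)/1.883×10⁻²⁸ ≈ 1.2×10⁵ m/s.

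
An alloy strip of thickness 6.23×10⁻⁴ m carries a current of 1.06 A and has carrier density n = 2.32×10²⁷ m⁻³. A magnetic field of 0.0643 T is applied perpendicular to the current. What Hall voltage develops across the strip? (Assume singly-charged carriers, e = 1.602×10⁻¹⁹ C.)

V_H ≈ 2.94×10⁻⁷ V

V_H = IB/(n e t).
V_H = (1.06)(0.0643)/((2.32×10²⁷)(1.602×10⁻¹⁹)(6.23×10⁻⁴)) ≈ 2.94×10⁻⁷ V.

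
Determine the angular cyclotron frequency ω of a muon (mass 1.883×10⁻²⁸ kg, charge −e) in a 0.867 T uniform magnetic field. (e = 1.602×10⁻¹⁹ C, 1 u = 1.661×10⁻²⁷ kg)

ω ≈ 7.38×10⁸ rad/s

ω = |q|B/m.
ω = (1.602×10⁻¹⁹)(0.867)/1.883×10⁻²⁸ ≈ 7.38×10⁸ rad/s.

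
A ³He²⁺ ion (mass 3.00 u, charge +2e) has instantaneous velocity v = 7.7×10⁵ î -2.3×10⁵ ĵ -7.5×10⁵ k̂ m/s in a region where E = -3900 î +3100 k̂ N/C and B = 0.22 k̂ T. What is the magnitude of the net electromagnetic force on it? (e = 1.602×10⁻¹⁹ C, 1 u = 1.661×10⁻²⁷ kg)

|F| ≈ 5.70×10⁻¹⁴ N

v×B = (-5.06×10⁴, -1.69×10⁵, 0) N/C.
E + v×B = (-5.45×10⁴, -1.69×10⁵, 3100) N/C.
F = q(E + v×B) = (3.204×10⁻¹⁹ C)·(-5.45×10⁴, -1.69×10⁵, 3100) = (-1.75×10⁻¹⁴, -5.43×10⁻¹⁴, 9.93×10⁻¹⁶) N.
|F| = 5.70×10⁻¹⁴ N.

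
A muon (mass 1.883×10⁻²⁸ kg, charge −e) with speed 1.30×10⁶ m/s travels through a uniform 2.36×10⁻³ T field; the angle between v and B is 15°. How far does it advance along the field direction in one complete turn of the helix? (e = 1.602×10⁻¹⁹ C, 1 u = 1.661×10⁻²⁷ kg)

v∥ = v cosθ = 1.30×10⁶·cos15° ≈ 1.256×10⁶ m/s.
T = 2πm/(|q|B) = 2π(1.883×10⁻²⁸)/((1.602×10⁻¹⁹)(2.36×10⁻³)) ≈ 3.129×10⁻⁶ s.
pitch = v∥ T = (1.256×10⁶)(3.129×10⁻⁶) ≈ 3.93 m.

p ≈ 3.93 m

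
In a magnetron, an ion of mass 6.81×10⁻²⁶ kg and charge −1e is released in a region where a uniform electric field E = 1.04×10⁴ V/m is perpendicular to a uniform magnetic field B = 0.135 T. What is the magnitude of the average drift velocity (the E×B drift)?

The E×B drift speed is v_d = E/B.
v_d = 1.04×10⁴/0.135 = 7.70×10⁴ m/s.

v_d ≈ 7.70×10⁴ m/s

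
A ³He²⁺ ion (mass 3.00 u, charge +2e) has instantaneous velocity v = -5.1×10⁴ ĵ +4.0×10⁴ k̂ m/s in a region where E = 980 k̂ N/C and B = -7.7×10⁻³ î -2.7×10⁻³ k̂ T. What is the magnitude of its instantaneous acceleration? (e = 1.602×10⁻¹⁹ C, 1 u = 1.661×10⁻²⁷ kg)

|a| ≈ 4.35×10¹⁰ m/s²

v×B = (138, -308, -393) N/C.
E + v×B = (138, -308, 587) N/C.
F = q(E + v×B) = (3.204×10⁻¹⁹ C)·(138, -308, 587) = (4.41×10⁻¹⁷, -9.87×10⁻¹⁷, 1.88×10⁻¹⁶) N.
|a| = |F|/m = 2.170×10⁻¹⁶/4.983×10⁻²⁷ ≈ 4.35×10¹⁰ m/s².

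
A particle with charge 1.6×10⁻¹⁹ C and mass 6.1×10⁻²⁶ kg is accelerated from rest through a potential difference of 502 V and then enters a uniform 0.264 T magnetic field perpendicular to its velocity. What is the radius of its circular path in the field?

r ≈ 0.0741 m

Acceleration: |q|V = ½mv² ⇒ v = √(2|q|V/m) = √(2·1.6×10⁻¹⁹·502/6.1×10⁻²⁶) ≈ 5.132×10⁴ m/s.
In the field: r = mv/(|q|B) = (6.1×10⁻²⁶)(5.132×10⁴)/((1.6×10⁻¹⁹)(0.264)) ≈ 0.0741 m.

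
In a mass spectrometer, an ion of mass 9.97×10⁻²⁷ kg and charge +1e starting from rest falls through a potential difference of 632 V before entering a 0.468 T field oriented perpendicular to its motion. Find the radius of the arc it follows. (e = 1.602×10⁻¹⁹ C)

r ≈ 0.0190 m

Acceleration: |q|V = ½mv² ⇒ v = √(2|q|V/m) = √(2·1.602×10⁻¹⁹·632/9.97×10⁻²⁷) ≈ 1.425×10⁵ m/s.
In the field: r = mv/(|q|B) = (9.97×10⁻²⁷)(1.425×10⁵)/((1.602×10⁻¹⁹)(0.468)) ≈ 0.0190 m.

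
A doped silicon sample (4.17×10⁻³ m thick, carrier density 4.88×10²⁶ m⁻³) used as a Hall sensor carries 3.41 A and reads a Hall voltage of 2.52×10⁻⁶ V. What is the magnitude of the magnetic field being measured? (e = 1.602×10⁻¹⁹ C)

From V_H = IB/(n e t), B = V_H n e t / I.
B = (2.52×10⁻⁶)(4.88×10²⁶)(1.602×10⁻¹⁹)(4.17×10⁻³)/3.41 ≈ 0.241 T.

B ≈ 0.241 T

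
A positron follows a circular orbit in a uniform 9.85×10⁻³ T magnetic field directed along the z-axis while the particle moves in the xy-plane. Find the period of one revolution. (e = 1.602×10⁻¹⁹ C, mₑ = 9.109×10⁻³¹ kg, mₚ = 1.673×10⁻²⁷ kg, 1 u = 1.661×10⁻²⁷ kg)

The cyclotron period depends only on m, q, B: T = 2πm/(|q|B).
T = 2π(9.109×10⁻³¹)/((1.602×10⁻¹⁹)(9.85×10⁻³)) ≈ 3.63×10⁻⁹ s.

T ≈ 3.63×10⁻⁹ s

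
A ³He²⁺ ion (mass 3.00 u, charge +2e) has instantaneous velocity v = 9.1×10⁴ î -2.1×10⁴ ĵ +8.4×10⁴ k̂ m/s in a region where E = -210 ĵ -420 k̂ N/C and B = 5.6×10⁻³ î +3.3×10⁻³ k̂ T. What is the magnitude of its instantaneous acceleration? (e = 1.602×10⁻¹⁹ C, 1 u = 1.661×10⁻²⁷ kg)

|a| ≈ 2.01×10¹⁰ m/s²

v×B = (-69.3, 170, 118) N/C.
E + v×B = (-69.3, -39.9, -302) N/C.
F = q(E + v×B) = (3.204×10⁻¹⁹ C)·(-69.3, -39.9, -302) = (-2.22×10⁻¹⁷, -1.28×10⁻¹⁷, -9.69×10⁻¹⁷) N.
|a| = |F|/m = 1.002×10⁻¹⁶/4.983×10⁻²⁷ ≈ 2.01×10¹⁰ m/s².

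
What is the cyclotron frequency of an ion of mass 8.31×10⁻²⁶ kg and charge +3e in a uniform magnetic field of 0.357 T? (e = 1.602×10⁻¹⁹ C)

f = |q|B/(2πm).
f = (4.806×10⁻¹⁹)(0.357)/(2π·8.31×10⁻²⁶) ≈ 3.29×10⁵ Hz.

f ≈ 3.29×10⁵ Hz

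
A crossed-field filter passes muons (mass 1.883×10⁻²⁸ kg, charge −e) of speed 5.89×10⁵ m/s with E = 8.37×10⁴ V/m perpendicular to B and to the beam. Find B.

B = 0.142 T

Balance of forces in the selector: qE = qvB ⇒ B = E/v.
B = 8.37×10⁴/5.89×10⁵ = 0.142 T.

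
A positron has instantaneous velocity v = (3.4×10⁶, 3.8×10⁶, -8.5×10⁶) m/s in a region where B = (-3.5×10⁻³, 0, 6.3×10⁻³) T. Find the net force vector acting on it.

v×B = (2.39×10⁴, 8330, 1.33×10⁴) N/C.
F = q v×B = (1.602×10⁻¹⁹ C)·(2.39×10⁴, 8330, 1.33×10⁴) = (3.84×10⁻¹⁵, 1.33×10⁻¹⁵, 2.13×10⁻¹⁵) N.

F ≈ (3.84×10⁻¹⁵, 1.33×10⁻¹⁵, 2.13×10⁻¹⁵) N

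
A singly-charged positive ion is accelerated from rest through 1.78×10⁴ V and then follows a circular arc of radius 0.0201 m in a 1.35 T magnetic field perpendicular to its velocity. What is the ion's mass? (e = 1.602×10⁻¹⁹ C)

Combine |q|V = ½mv² and r = mv/(|q|B): eliminate v to get m = qB²r²/(2V).
m = (1.602×10⁻¹⁹)(1.35)²(0.0201)²/(2·1.78×10⁴) ≈ 3.31×10⁻²⁷ kg.

m ≈ 3.31×10⁻²⁷ kg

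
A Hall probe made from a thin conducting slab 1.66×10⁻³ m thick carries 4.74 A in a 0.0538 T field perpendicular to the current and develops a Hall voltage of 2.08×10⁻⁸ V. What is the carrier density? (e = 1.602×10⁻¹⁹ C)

From V_H = IB/(n e t), n = IB/(V_H e t).
n = (4.74)(0.0538)/((2.08×10⁻⁸)(1.602×10⁻¹⁹)(1.66×10⁻³)) ≈ 4.61×10²⁸ m⁻³.

n ≈ 4.61×10²⁸ m⁻³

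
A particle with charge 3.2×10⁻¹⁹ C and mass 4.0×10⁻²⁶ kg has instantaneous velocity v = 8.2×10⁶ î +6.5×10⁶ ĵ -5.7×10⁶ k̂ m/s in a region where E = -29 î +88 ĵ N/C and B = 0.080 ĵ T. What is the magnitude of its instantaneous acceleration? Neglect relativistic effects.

v×B = (4.56×10⁵, 0, 6.56×10⁵) N/C.
E + v×B = (4.56×10⁵, 88.0, 6.56×10⁵) N/C.
F = q(E + v×B) = (3.2×10⁻¹⁹ C)·(4.56×10⁵, 88.0, 6.56×10⁵) = (1.46×10⁻¹³, 2.82×10⁻¹⁷, 2.10×10⁻¹³) N.
|a| = |F|/m = 2.556×10⁻¹³/4.0×10⁻²⁶ ≈ 6.39×10¹² m/s².

|a| ≈ 6.39×10¹² m/s²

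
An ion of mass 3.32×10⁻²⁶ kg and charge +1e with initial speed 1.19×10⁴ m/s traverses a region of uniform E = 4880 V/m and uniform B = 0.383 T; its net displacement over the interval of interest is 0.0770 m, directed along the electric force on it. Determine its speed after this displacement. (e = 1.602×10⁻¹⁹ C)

v_f ≈ 6.14×10⁴ m/s

B does no work; ΔKE = |q|E d.
½mv_f² = ½mv₀² + |q|Ed = ½(3.32×10⁻²⁶)(1.19×10⁴)² + (1.602×10⁻¹⁹)(4880)(0.0770) ≈ 2.351×10⁻¹⁸ J + 6.020×10⁻¹⁷ J ≈ 6.255×10⁻¹⁷ J.
v_f = √(2·6.255×10⁻¹⁷/3.32×10⁻²⁶) ≈ 6.14×10⁴ m/s.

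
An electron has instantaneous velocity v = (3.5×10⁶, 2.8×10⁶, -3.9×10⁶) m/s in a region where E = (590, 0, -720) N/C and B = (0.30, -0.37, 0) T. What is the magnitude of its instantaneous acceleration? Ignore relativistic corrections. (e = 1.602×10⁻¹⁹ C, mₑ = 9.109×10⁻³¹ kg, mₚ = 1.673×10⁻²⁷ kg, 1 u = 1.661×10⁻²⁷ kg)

v×B = (-1.44×10⁶, -1.17×10⁶, -2.14×10⁶) N/C.
E + v×B = (-1.44×10⁶, -1.17×10⁶, -2.14×10⁶) N/C.
F = q(E + v×B) = (−1.602×10⁻¹⁹ C)·(-1.44×10⁶, -1.17×10⁶, -2.14×10⁶) = (2.31×10⁻¹³, 1.87×10⁻¹³, 3.42×10⁻¹³) N.
|a| = |F|/m = 4.534×10⁻¹³/9.109×10⁻³¹ ≈ 4.98×10¹⁷ m/s².

|a| ≈ 4.98×10¹⁷ m/s²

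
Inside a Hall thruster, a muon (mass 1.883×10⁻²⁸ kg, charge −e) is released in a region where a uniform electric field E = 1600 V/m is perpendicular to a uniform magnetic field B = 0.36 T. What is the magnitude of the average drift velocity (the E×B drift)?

v_d ≈ 4400 m/s

The steady drift has the magnetic force balancing the electric force, so v_d = E/B.
v_d = 1600/0.36 = 4400 m/s.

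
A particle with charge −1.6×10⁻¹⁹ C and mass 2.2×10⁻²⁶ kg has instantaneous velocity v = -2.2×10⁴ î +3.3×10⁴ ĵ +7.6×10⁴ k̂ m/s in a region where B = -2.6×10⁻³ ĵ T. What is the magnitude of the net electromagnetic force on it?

|F| ≈ 3.29×10⁻¹⁷ N

v×B = (198, 0, 57.2) N/C.
F = q v×B = (−1.6×10⁻¹⁹ C)·(198, 0, 57.2) = (-3.16×10⁻¹⁷, 0, -9.15×10⁻¹⁸) N.
|F| = 3.29×10⁻¹⁷ N.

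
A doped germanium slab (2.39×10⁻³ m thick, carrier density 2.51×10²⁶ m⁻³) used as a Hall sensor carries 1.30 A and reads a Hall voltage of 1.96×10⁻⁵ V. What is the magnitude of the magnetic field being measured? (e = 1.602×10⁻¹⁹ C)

B ≈ 1.45 T

From V_H = IB/(n e t), B = V_H n e t / I.
B = (1.96×10⁻⁵)(2.51×10²⁶)(1.602×10⁻¹⁹)(2.39×10⁻³)/1.30 ≈ 1.45 T.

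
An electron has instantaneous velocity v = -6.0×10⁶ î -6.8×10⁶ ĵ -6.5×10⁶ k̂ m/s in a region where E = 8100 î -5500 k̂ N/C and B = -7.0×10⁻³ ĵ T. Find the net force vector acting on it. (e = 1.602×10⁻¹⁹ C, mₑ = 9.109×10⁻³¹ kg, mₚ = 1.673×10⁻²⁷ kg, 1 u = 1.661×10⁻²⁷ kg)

v×B = (-4.55×10⁴, 0, 4.20×10⁴) N/C.
E + v×B = (-3.74×10⁴, 0, 3.65×10⁴) N/C.
F = q(E + v×B) = (−1.602×10⁻¹⁹ C)·(-3.74×10⁴, 0, 3.65×10⁴) = (5.99×10⁻¹⁵, 0, -5.85×10⁻¹⁵) N.

F ≈ (5.99×10⁻¹⁵, 0, -5.85×10⁻¹⁵) N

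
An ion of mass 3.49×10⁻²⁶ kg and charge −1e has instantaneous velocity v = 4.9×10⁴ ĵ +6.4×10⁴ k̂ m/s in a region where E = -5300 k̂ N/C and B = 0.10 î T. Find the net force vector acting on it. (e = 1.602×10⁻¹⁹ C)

v×B = (0, 6400, -4900) N/C.
E + v×B = (0, 6400, -1.02×10⁴) N/C.
F = q(E + v×B) = (−1.602×10⁻¹⁹ C)·(0, 6400, -1.02×10⁴) = (0, -1.03×10⁻¹⁵, 1.63×10⁻¹⁵) N.

F ≈ (0, -1.03×10⁻¹⁵, 1.63×10⁻¹⁵) N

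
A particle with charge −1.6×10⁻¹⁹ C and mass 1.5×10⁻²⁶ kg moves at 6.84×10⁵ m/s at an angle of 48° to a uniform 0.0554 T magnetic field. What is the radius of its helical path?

v⊥ = v sinθ = 6.84×10⁵·sin48° ≈ 5.083×10⁵ m/s.
r = m v⊥/(|q|B) = (1.5×10⁻²⁶)(5.083×10⁵)/((1.6×10⁻¹⁹)(0.0554)) ≈ 0.860 m.

r ≈ 0.860 m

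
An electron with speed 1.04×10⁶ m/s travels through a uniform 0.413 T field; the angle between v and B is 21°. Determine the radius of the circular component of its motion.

v⊥ = v sinθ = 1.04×10⁶·sin21° ≈ 3.727×10⁵ m/s.
r = m v⊥/(|q|B) = (9.109×10⁻³¹)(3.727×10⁵)/((1.602×10⁻¹⁹)(0.413)) ≈ 5.13×10⁻⁶ m.

r ≈ 5.13×10⁻⁶ m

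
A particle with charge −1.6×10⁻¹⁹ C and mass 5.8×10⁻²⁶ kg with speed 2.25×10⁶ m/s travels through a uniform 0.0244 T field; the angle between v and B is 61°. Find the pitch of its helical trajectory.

v∥ = v cosθ = 2.25×10⁶·cos61° ≈ 1.091×10⁶ m/s.
T = 2πm/(|q|B) = 2π(5.8×10⁻²⁶)/((1.6×10⁻¹⁹)(0.0244)) ≈ 9.335×10⁻⁵ s.
pitch = v∥ T = (1.091×10⁶)(9.335×10⁻⁵) ≈ 102 m.

p ≈ 102 m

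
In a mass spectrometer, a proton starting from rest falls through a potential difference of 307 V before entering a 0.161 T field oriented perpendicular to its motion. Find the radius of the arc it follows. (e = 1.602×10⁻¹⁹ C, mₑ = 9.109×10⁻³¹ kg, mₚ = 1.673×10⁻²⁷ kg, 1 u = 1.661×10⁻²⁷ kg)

r ≈ 0.0157 m

Acceleration: |q|V = ½mv² ⇒ v = √(2|q|V/m) = √(2·1.602×10⁻¹⁹·307/1.673×10⁻²⁷) ≈ 2.425×10⁵ m/s.
In the field: r = mv/(|q|B) = (1.673×10⁻²⁷)(2.425×10⁵)/((1.602×10⁻¹⁹)(0.161)) ≈ 0.0157 m.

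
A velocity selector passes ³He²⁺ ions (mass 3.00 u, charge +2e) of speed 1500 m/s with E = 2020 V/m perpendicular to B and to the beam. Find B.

Balance of forces in the selector: qE = qvB ⇒ B = E/v.
B = 2020/1500 = 1.35 T.

B = 1.35 T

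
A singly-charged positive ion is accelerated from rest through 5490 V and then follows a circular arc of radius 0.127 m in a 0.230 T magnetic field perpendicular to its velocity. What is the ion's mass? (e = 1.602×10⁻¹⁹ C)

m ≈ 1.24×10⁻²⁶ kg

Combine |q|V = ½mv² and r = mv/(|q|B): eliminate v to get m = qB²r²/(2V).
m = (1.602×10⁻¹⁹)(0.230)²(0.127)²/(2·5490) ≈ 1.24×10⁻²⁶ kg.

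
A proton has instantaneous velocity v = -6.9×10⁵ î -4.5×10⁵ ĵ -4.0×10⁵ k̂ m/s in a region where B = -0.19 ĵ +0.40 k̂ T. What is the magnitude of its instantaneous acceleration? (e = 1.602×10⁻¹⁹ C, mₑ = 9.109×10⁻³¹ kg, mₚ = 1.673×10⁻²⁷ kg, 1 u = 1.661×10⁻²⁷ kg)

|a| ≈ 3.82×10¹³ m/s²

v×B = (-2.56×10⁵, 2.76×10⁵, 1.31×10⁵) N/C.
F = q v×B = (1.602×10⁻¹⁹ C)·(-2.56×10⁵, 2.76×10⁵, 1.31×10⁵) = (-4.10×10⁻¹⁴, 4.42×10⁻¹⁴, 2.10×10⁻¹⁴) N.
|a| = |F|/m = 6.386×10⁻¹⁴/1.673×10⁻²⁷ ≈ 3.82×10¹³ m/s².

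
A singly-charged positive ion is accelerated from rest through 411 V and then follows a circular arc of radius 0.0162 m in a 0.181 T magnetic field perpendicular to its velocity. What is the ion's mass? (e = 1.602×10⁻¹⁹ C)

Combine |q|V = ½mv² and r = mv/(|q|B): eliminate v to get m = qB²r²/(2V).
m = (1.602×10⁻¹⁹)(0.181)²(0.0162)²/(2·411) ≈ 1.68×10⁻²⁷ kg.

m ≈ 1.68×10⁻²⁷ kg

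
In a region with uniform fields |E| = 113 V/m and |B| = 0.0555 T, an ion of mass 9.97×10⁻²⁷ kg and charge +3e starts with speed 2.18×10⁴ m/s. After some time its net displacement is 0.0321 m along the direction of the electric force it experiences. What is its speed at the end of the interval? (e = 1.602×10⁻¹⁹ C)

v_f ≈ 2.87×10⁴ m/s

B does no work; ΔKE = |q|E d.
½mv_f² = ½mv₀² + |q|Ed = ½(9.97×10⁻²⁷)(2.18×10⁴)² + (4.806×10⁻¹⁹)(113)(0.0321) ≈ 2.369×10⁻¹⁸ J + 1.743×10⁻¹⁸ J ≈ 4.112×10⁻¹⁸ J.
v_f = √(2·4.112×10⁻¹⁸/9.97×10⁻²⁷) ≈ 2.87×10⁴ m/s.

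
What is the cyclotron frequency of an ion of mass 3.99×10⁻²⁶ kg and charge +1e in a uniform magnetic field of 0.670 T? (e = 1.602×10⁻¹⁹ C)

f ≈ 4.28×10⁵ Hz

f = |q|B/(2πm).
f = (1.602×10⁻¹⁹)(0.670)/(2π·3.99×10⁻²⁶) ≈ 4.28×10⁵ Hz.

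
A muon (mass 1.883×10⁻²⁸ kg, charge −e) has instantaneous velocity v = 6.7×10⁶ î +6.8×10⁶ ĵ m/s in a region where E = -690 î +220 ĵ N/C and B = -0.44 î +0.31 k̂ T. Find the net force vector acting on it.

v×B = (2.11×10⁶, -2.08×10⁶, 2.99×10⁶) N/C.
E + v×B = (2.11×10⁶, -2.08×10⁶, 2.99×10⁶) N/C.
F = q(E + v×B) = (−1.602×10⁻¹⁹ C)·(2.11×10⁶, -2.08×10⁶, 2.99×10⁶) = (-3.38×10⁻¹³, 3.33×10⁻¹³, -4.79×10⁻¹³) N.

F ≈ (-3.38×10⁻¹³, 3.33×10⁻¹³, -4.79×10⁻¹³) N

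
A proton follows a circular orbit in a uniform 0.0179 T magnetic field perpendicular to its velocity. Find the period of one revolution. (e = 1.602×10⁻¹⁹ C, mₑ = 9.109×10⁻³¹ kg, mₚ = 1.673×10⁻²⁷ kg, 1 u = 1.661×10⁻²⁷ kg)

The cyclotron period depends only on m, q, B: T = 2πm/(|q|B).
T = 2π(1.673×10⁻²⁷)/((1.602×10⁻¹⁹)(0.0179)) ≈ 3.67×10⁻⁶ s.

T ≈ 3.67×10⁻⁶ s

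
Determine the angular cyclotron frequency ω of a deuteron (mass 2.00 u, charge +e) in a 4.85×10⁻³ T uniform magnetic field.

ω = |q|B/m.
ω = (1.602×10⁻¹⁹)(4.85×10⁻³)/3.322×10⁻²⁷ ≈ 2.34×10⁵ rad/s.

ω ≈ 2.34×10⁵ rad/s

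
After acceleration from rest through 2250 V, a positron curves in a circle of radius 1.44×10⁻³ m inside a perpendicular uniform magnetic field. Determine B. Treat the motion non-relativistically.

v = √(2|q|V/m) = √(2·1.602×10⁻¹⁹·2250/9.109×10⁻³¹) ≈ 2.813×10⁷ m/s.
B = mv/(|q|r) = (9.109×10⁻³¹)(2.813×10⁷)/((1.602×10⁻¹⁹)(1.44×10⁻³)) ≈ 0.111 T.

B ≈ 0.111 T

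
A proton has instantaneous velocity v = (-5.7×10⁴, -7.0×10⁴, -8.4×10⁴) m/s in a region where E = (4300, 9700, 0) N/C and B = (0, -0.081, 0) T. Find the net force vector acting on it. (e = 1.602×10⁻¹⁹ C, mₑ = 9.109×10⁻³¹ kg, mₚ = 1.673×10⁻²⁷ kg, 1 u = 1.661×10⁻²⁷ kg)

F ≈ (-4.01×10⁻¹⁶, 1.55×10⁻¹⁵, 7.40×10⁻¹⁶) N

v×B = (-6800, 0, 4620) N/C.
E + v×B = (-2500, 9700, 4620) N/C.
F = q(E + v×B) = (1.602×10⁻¹⁹ C)·(-2500, 9700, 4620) = (-4.01×10⁻¹⁶, 1.55×10⁻¹⁵, 7.40×10⁻¹⁶) N.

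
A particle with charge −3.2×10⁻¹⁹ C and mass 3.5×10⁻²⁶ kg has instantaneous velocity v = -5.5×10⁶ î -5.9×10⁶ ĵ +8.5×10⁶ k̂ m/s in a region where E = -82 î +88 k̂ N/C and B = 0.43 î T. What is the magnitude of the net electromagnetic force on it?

|F| ≈ 1.42×10⁻¹² N

v×B = (0, 3.66×10⁶, 2.54×10⁶) N/C.
E + v×B = (-82.0, 3.66×10⁶, 2.54×10⁶) N/C.
F = q(E + v×B) = (−3.2×10⁻¹⁹ C)·(-82.0, 3.66×10⁶, 2.54×10⁶) = (2.62×10⁻¹⁷, -1.17×10⁻¹², -8.12×10⁻¹³) N.
|F| = 1.42×10⁻¹² N.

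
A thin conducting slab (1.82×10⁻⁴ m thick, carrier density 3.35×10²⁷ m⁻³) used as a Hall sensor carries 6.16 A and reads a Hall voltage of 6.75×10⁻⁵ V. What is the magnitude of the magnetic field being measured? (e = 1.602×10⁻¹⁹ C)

B ≈ 1.07 T

From V_H = IB/(n e t), B = V_H n e t / I.
B = (6.75×10⁻⁵)(3.35×10²⁷)(1.602×10⁻¹⁹)(1.82×10⁻⁴)/6.16 ≈ 1.07 T.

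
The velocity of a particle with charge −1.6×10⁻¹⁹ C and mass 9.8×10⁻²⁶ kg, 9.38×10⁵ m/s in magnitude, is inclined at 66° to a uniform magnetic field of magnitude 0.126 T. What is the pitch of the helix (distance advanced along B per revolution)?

v∥ = v cosθ = 9.38×10⁵·cos66° ≈ 3.815×10⁵ m/s.
T = 2πm/(|q|B) = 2π(9.8×10⁻²⁶)/((1.6×10⁻¹⁹)(0.126)) ≈ 3.054×10⁻⁵ s.
pitch = v∥ T = (3.815×10⁵)(3.054×10⁻⁵) ≈ 11.7 m.

p ≈ 11.7 m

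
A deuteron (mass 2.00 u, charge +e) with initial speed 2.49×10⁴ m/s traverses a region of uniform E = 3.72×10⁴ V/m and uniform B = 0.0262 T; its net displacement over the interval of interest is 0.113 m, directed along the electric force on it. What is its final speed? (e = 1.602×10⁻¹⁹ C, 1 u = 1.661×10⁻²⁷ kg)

B does no work; ΔKE = |q|E d.
½mv_f² = ½mv₀² + |q|Ed = ½(3.322×10⁻²⁷)(2.49×10⁴)² + (1.602×10⁻¹⁹)(3.72×10⁴)(0.113) ≈ 1.030×10⁻¹⁸ J + 6.734×10⁻¹⁶ J ≈ 6.744×10⁻¹⁶ J.
v_f = √(2·6.744×10⁻¹⁶/3.322×10⁻²⁷) ≈ 6.37×10⁵ m/s.

v_f ≈ 6.37×10⁵ m/s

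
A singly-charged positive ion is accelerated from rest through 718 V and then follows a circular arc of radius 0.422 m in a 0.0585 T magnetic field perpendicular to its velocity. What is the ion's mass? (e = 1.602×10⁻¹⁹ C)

Combine |q|V = ½mv² and r = mv/(|q|B): eliminate v to get m = qB²r²/(2V).
m = (1.602×10⁻¹⁹)(0.0585)²(0.422)²/(2·718) ≈ 6.80×10⁻²⁶ kg.

m ≈ 6.80×10⁻²⁶ kg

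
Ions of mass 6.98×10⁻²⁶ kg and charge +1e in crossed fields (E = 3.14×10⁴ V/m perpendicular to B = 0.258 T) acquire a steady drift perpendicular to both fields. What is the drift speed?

v_d ≈ 1.22×10⁵ m/s

The steady drift has the magnetic force balancing the electric force, so v_d = E/B.
v_d = 3.14×10⁴/0.258 = 1.22×10⁵ m/s.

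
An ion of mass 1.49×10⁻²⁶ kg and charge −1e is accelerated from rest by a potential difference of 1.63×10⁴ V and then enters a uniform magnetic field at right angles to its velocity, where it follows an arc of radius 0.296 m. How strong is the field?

B ≈ 0.186 T

v = √(2|q|V/m) = √(2·1.602×10⁻¹⁹·1.63×10⁴/1.49×10⁻²⁶) ≈ 5.920×10⁵ m/s.
B = mv/(|q|r) = (1.49×10⁻²⁶)(5.920×10⁵)/((1.602×10⁻¹⁹)(0.296)) ≈ 0.186 T.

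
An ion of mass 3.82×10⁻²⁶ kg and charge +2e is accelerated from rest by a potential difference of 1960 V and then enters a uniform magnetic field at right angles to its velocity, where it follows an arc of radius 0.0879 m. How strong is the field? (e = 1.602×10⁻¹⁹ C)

B ≈ 0.246 T

v = √(2|q|V/m) = √(2·3.204×10⁻¹⁹·1960/3.82×10⁻²⁶) ≈ 1.813×10⁵ m/s.
B = mv/(|q|r) = (3.82×10⁻²⁶)(1.813×10⁵)/((3.204×10⁻¹⁹)(0.0879)) ≈ 0.246 T.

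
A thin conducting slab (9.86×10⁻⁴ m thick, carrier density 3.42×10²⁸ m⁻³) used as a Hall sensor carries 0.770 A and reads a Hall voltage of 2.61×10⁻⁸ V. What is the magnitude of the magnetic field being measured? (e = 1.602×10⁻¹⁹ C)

From V_H = IB/(n e t), B = V_H n e t / I.
B = (2.61×10⁻⁸)(3.42×10²⁸)(1.602×10⁻¹⁹)(9.86×10⁻⁴)/0.770 ≈ 0.183 T.

B ≈ 0.183 T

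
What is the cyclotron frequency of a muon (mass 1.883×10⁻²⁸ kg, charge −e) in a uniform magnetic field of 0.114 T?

f ≈ 1.54×10⁷ Hz

f = |q|B/(2πm).
f = (1.602×10⁻¹⁹)(0.114)/(2π·1.883×10⁻²⁸) ≈ 1.54×10⁷ Hz.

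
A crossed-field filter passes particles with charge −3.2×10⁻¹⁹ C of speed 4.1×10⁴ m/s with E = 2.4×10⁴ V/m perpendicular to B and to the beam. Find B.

B = 0.59 T

Balance of forces in the selector: qE = qvB ⇒ B = E/v.
B = 2.4×10⁴/4.1×10⁴ = 0.59 T.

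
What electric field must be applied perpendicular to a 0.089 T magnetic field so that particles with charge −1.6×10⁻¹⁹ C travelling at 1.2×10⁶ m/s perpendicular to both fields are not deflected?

For straight-line motion qE = qvB, so E = vB.
E = 1.2×10⁶ × 0.089 = 1.1×10⁵ V/m.

E = 1.1×10⁵ V/m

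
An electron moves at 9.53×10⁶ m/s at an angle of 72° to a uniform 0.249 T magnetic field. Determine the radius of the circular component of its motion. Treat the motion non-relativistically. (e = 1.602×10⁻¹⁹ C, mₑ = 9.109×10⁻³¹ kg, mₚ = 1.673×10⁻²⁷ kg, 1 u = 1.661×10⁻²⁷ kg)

r ≈ 2.07×10⁻⁴ m

v⊥ = v sinθ = 9.53×10⁶·sin72° ≈ 9.064×10⁶ m/s.
r = m v⊥/(|q|B) = (9.109×10⁻³¹)(9.064×10⁶)/((1.602×10⁻¹⁹)(0.249)) ≈ 2.07×10⁻⁴ m.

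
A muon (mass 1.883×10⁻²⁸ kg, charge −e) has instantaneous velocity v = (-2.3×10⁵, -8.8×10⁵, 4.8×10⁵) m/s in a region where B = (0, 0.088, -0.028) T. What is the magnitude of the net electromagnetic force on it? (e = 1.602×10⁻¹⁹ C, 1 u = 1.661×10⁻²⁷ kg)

v×B = (-1.76×10⁴, -6440, -2.02×10⁴) N/C.
F = q v×B = (−1.602×10⁻¹⁹ C)·(-1.76×10⁴, -6440, -2.02×10⁴) = (2.82×10⁻¹⁵, 1.03×10⁻¹⁵, 3.24×10⁻¹⁵) N.
|F| = 4.42×10⁻¹⁵ N.

|F| ≈ 4.42×10⁻¹⁵ N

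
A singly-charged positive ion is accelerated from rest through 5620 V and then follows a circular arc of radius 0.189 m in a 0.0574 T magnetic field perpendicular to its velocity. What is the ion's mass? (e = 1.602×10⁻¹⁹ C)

m ≈ 1.68×10⁻²⁷ kg

Combine |q|V = ½mv² and r = mv/(|q|B): eliminate v to get m = qB²r²/(2V).
m = (1.602×10⁻¹⁹)(0.0574)²(0.189)²/(2·5620) ≈ 1.68×10⁻²⁷ kg.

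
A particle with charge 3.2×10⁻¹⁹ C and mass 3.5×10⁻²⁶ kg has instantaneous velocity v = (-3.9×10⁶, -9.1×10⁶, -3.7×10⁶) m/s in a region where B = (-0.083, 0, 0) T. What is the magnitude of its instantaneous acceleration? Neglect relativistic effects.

v×B = (0, 3.07×10⁵, -7.55×10⁵) N/C.
F = q v×B = (3.2×10⁻¹⁹ C)·(0, 3.07×10⁵, -7.55×10⁵) = (0, 9.83×10⁻¹⁴, -2.42×10⁻¹³) N.
|a| = |F|/m = 2.609×10⁻¹³/3.5×10⁻²⁶ ≈ 7.45×10¹² m/s².

|a| ≈ 7.45×10¹² m/s²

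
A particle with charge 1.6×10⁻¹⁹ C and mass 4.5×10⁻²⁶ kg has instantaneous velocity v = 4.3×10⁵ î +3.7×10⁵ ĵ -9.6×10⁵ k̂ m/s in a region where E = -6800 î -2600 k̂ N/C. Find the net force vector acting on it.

F ≈ (-1.09×10⁻¹⁵, 0, -4.16×10⁻¹⁶) N

Only an electric field acts, so F = qE = (1.6×10⁻¹⁹ C)·(-6800, 0, -2600) = (-1.09×10⁻¹⁵, 0, -4.16×10⁻¹⁶) N.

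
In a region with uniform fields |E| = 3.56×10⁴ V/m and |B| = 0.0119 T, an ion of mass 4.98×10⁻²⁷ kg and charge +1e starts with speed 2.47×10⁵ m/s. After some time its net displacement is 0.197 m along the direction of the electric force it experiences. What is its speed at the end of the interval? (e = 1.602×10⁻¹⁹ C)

v_f ≈ 7.16×10⁵ m/s

B does no work; ΔKE = |q|E d.
½mv_f² = ½mv₀² + |q|Ed = ½(4.98×10⁻²⁷)(2.47×10⁵)² + (1.602×10⁻¹⁹)(3.56×10⁴)(0.197) ≈ 1.519×10⁻¹⁶ J + 1.124×10⁻¹⁵ J ≈ 1.275×10⁻¹⁵ J.
v_f = √(2·1.275×10⁻¹⁵/4.98×10⁻²⁷) ≈ 7.16×10⁵ m/s.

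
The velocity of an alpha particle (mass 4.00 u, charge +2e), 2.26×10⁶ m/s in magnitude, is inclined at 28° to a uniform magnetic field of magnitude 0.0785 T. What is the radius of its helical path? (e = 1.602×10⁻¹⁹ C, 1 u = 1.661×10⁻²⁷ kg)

v⊥ = v sinθ = 2.26×10⁶·sin28° ≈ 1.061×10⁶ m/s.
r = m v⊥/(|q|B) = (6.644×10⁻²⁷)(1.061×10⁶)/((3.204×10⁻¹⁹)(0.0785)) ≈ 0.280 m.

r ≈ 0.280 m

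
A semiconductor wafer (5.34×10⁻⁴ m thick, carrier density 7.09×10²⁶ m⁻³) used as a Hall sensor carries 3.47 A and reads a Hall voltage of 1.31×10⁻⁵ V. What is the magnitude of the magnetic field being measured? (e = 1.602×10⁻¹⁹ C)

B ≈ 0.229 T

From V_H = IB/(n e t), B = V_H n e t / I.
B = (1.31×10⁻⁵)(7.09×10²⁶)(1.602×10⁻¹⁹)(5.34×10⁻⁴)/3.47 ≈ 0.229 T.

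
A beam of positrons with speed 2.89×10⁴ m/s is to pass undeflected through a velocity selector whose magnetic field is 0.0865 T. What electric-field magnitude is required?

For straight-line motion qE = qvB, so E = vB.
E = 2.89×10⁴ × 0.0865 = 2500 V/m.

E = 2500 V/m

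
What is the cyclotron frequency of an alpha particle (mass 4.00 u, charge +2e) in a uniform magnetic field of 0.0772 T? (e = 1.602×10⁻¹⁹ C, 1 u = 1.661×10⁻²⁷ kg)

f ≈ 5.93×10⁵ Hz

f = |q|B/(2πm).
f = (3.204×10⁻¹⁹)(0.0772)/(2π·6.644×10⁻²⁷) ≈ 5.93×10⁵ Hz.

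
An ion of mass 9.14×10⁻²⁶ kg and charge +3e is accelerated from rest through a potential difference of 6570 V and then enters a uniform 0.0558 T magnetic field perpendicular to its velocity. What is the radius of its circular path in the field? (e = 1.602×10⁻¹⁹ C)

r ≈ 0.896 m

Acceleration: |q|V = ½mv² ⇒ v = √(2|q|V/m) = √(2·4.806×10⁻¹⁹·6570/9.14×10⁻²⁶) ≈ 2.629×10⁵ m/s.
In the field: r = mv/(|q|B) = (9.14×10⁻²⁶)(2.629×10⁵)/((4.806×10⁻¹⁹)(0.0558)) ≈ 0.896 m.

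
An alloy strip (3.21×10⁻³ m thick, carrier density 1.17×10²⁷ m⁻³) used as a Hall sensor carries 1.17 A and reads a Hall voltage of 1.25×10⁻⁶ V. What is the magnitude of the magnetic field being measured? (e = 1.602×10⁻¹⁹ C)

B ≈ 0.643 T

From V_H = IB/(n e t), B = V_H n e t / I.
B = (1.25×10⁻⁶)(1.17×10²⁷)(1.602×10⁻¹⁹)(3.21×10⁻³)/1.17 ≈ 0.643 T.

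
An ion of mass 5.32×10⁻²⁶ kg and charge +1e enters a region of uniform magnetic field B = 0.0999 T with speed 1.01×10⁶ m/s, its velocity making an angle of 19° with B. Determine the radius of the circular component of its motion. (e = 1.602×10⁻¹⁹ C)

r ≈ 1.09 m

v⊥ = v sinθ = 1.01×10⁶·sin19° ≈ 3.288×10⁵ m/s.
r = m v⊥/(|q|B) = (5.32×10⁻²⁶)(3.288×10⁵)/((1.602×10⁻¹⁹)(0.0999)) ≈ 1.09 m.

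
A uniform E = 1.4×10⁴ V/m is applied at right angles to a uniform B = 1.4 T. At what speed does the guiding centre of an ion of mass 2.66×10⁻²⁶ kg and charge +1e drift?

The E×B drift speed is v_d = E/B.
v_d = 1.4×10⁴/1.4 = 1.0×10⁴ m/s.

v_d ≈ 1.0×10⁴ m/s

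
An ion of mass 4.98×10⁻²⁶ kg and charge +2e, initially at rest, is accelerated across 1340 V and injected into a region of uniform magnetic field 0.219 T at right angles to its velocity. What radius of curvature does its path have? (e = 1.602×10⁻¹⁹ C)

r ≈ 0.0932 m

Acceleration: |q|V = ½mv² ⇒ v = √(2|q|V/m) = √(2·3.204×10⁻¹⁹·1340/4.98×10⁻²⁶) ≈ 1.313×10⁵ m/s.
In the field: r = mv/(|q|B) = (4.98×10⁻²⁶)(1.313×10⁵)/((3.204×10⁻¹⁹)(0.219)) ≈ 0.0932 m.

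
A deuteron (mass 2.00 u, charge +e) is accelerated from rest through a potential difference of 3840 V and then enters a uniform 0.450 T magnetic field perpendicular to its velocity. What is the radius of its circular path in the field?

Acceleration: |q|V = ½mv² ⇒ v = √(2|q|V/m) = √(2·1.602×10⁻¹⁹·3840/3.322×10⁻²⁷) ≈ 6.086×10⁵ m/s.
In the field: r = mv/(|q|B) = (3.322×10⁻²⁷)(6.086×10⁵)/((1.602×10⁻¹⁹)(0.450)) ≈ 0.0280 m.

r ≈ 0.0280 m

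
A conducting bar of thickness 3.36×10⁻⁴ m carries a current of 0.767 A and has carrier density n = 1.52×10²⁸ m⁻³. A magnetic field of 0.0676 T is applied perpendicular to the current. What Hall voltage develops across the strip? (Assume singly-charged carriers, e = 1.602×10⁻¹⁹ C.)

V_H ≈ 6.34×10⁻⁸ V

V_H = IB/(n e t).
V_H = (0.767)(0.0676)/((1.52×10²⁸)(1.602×10⁻¹⁹)(3.36×10⁻⁴)) ≈ 6.34×10⁻⁸ V.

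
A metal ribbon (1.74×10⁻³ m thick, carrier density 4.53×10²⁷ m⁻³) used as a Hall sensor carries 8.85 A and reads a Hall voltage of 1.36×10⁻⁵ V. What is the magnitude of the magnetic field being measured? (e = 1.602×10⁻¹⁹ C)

From V_H = IB/(n e t), B = V_H n e t / I.
B = (1.36×10⁻⁵)(4.53×10²⁷)(1.602×10⁻¹⁹)(1.74×10⁻³)/8.85 ≈ 1.94 T.

B ≈ 1.94 T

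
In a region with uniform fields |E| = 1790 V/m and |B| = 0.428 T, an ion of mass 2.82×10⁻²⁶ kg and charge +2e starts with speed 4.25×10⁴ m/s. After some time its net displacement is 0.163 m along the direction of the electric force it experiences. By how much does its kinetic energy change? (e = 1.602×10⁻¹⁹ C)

The magnetic force is always ⟂ v and does no work; only the electric force changes KE.
ΔKE = F_E · d = |q|E d = (3.204×10⁻¹⁹)(1790)(0.163) ≈ 9.35×10⁻¹⁷ J.

ΔKE ≈ 9.35×10⁻¹⁷ J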